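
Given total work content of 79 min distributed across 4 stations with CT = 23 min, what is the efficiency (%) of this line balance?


Formula: Efficiency = Sum of Task Times / (N_stations * CT) * 100
Total station capacity = 4 stations * 23 min = 92 min
Efficiency = 79 / 92 * 100 = 85.9%

85.9%


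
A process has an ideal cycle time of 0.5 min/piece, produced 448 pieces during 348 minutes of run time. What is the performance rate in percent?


Formula: Performance = (Ideal CT * Total Count) / Run Time * 100
Ideal output time = 0.5 * 448 = 224.0 min
Performance = 224.0 / 348 * 100 = 64.4%

64.4%


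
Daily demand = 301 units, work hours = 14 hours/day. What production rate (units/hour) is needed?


Formula: Production Rate = Daily Demand / Available Hours
Rate = 301 units/day / 14 hours/day
Rate = 21.5 units/hour

21.5 units/hour


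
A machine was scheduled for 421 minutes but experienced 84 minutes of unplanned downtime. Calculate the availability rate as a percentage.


Formula: Availability = (Planned Time - Downtime) / Planned Time * 100
Uptime = 421 - 84 = 337 min
Availability = 337 / 421 * 100 = 80.0%

80.0%


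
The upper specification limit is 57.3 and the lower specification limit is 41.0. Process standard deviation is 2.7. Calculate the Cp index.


Cp = (57.3 - 41.0) / (6 * 2.7)

1.01


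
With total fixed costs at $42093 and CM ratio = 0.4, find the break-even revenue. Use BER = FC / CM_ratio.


Formula: BER = Fixed Costs / Contribution Margin Ratio
BER = $42093 / 0.4
BER = $105232.50 (to the nearest cent)

$105232.50


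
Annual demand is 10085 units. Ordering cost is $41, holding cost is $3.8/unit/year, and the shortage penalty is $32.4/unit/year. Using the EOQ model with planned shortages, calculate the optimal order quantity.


Formula: EOQ* = sqrt(2DS/H) * sqrt((H+P)/P)
Base EOQ = sqrt(2*10085*41/3.8) = 466.5 units
Correction = sqrt((3.8+32.4)/32.4) = 1.05702
EOQ* = 466.5 * 1.05702 = 493.1 units

493.1 units


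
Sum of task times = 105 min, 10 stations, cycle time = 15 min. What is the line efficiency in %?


Formula: Efficiency = Sum of Task Times / (N_stations * CT) * 100
Total station capacity = 10 stations * 15 min = 150 min
Efficiency = 105 / 150 * 100 = 70.0%

70.0%


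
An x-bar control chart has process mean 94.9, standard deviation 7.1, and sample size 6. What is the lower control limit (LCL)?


LCL = 94.9 - 3 * 7.1 / sqrt(6)

86.2


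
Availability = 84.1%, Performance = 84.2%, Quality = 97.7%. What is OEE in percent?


Formula: OEE = Availability * Performance * Quality / 10000
A * P = 84.1% * 84.2% / 100 = 70.81%
OEE = 70.81% * 97.7% / 100 = 69.2%

69.2%


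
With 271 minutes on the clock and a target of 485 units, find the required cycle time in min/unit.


Formula: CT = Available Time / Number of Units
CT = 271 min / 485 units
CT = 0.56 min/unit

0.56 min/unit


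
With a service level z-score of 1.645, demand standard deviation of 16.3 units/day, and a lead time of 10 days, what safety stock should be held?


Formula: SS = z * sigma_d * sqrt(LT)
sqrt(LT) = sqrt(10) = 3.1623
SS = 1.645 * 16.3 * 3.1623
SS = 84.8 units

84.8 units


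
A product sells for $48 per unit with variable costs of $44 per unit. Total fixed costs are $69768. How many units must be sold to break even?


Formula: BEQ = Fixed Costs / (Price - Variable Cost)
Contribution margin = $48 - $44 = $4/unit
BEQ = ceil($69768 / $4/unit) = ceil(17442.0) = 17442 units

17442 units


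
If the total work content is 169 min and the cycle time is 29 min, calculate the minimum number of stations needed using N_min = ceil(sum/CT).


Formula: N_min = ceil(Sum of Task Times / Cycle Time)
N_min = ceil(169 min / 29 min) = ceil(5.8276)
N_min = 6 stations

6


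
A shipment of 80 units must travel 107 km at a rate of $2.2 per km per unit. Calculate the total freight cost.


TC = dist * cost * units = 107 * 2.2 * 80 = $18832.00

$18832.00


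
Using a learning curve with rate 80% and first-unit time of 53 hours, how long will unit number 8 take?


Formula: T_n = T_1 * (learning_rate)^(log2(n)) where learning_rate = rate/100
Doublings = log2(8) = 3
T_n = 53 * 0.8^3
T_n = 53 * 0.512 = 27.1 hours

27.1 hours


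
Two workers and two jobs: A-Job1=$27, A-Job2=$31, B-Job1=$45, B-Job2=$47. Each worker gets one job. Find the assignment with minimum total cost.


Option 1: A->1 + B->2 = $27 + $47 = $74
Option 2: A->2 + B->1 = $31 + $45 = $76
Min cost = min($74, $76) = $74

$74


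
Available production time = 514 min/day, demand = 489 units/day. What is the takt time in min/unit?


Formula: Takt Time = Available Production Time / Customer Demand
Takt = 514 min/day / 489 units/day
Takt = 1.05 min/unit

1.05 min/unit


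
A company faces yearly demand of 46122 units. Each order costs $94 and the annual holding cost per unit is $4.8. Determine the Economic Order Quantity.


Formula: EOQ = sqrt(2 * D * S / H)
Numerator: 2 * 46122 * 94 = 8670936
2DS/H = 8670936 / 4.8 = 1806445.0
EOQ = sqrt(1806445.0) = 1344.0 units

1344.0 units


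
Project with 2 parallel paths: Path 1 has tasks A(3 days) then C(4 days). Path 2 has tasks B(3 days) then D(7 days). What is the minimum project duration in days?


Path 1 = 3 + 4 = 7 days
Path 2 = 3 + 7 = 10 days
Duration = max(7, 10) = 10 days

10 days


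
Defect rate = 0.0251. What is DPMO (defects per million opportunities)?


DPMO = defect_rate * 1000000 = 0.0251 * 1000000

25100


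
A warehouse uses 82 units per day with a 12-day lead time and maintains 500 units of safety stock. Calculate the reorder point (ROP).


Formula: ROP = (Daily Demand * Lead Time) + Safety Stock
Demand during lead time = 82 * 12 = 984 units
ROP = 984 + 500 = 1484 units

1484 units


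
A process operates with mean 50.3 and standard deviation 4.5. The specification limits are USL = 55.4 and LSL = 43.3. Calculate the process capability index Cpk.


Cpu = (55.4 - 50.3) / (3 * 4.5) = 0.38
Cpl = (50.3 - 43.3) / (3 * 4.5) = 0.52
Cpk = min(0.38, 0.52) = 0.38

0.38


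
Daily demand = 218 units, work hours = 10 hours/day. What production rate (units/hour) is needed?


Formula: Production Rate = Daily Demand / Available Hours
Rate = 218 units/day / 10 hours/day
Rate = 21.8 units/hour

21.8 units/hour


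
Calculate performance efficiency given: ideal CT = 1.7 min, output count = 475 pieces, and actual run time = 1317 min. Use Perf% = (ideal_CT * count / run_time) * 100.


Formula: Performance = (Ideal CT * Total Count) / Run Time * 100
Ideal output time = 1.7 * 475 = 807.5 min
Performance = 807.5 / 1317 * 100 = 61.3%

61.3%


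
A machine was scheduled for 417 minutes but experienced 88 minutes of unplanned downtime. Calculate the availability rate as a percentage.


Formula: Availability = (Planned Time - Downtime) / Planned Time * 100
Uptime = 417 - 88 = 329 min
Availability = 329 / 417 * 100 = 78.9%

78.9%


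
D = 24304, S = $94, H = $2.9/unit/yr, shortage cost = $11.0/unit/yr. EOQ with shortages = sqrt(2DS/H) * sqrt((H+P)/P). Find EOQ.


Formula: EOQ* = sqrt(2DS/H) * sqrt((H+P)/P)
Base EOQ = sqrt(2*24304*94/2.9) = 1255.22 units
Correction = sqrt((2.9+11.0)/11.0) = 1.12412
EOQ* = 1255.22 * 1.12412 = 1411.0 units

1411.0 units


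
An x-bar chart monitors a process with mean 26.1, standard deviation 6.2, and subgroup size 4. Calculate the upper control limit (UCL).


UCL = 26.1 + 3 * 6.2 / sqrt(4)

35.4


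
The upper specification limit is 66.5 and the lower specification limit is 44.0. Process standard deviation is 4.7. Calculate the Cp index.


Cp = (66.5 - 44.0) / (6 * 4.7)

0.8


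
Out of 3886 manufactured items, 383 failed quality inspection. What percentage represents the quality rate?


Formula: Quality Rate = Good Pieces / Total Pieces * 100
Good pieces = 3886 - 383 = 3503
QR = 3503 / 3886 * 100 = 90.1%

90.1%


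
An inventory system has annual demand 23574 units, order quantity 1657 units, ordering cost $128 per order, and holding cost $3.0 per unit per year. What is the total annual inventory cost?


TC = 23574/1657 * 128 + 1657/2 * 3.0

$4306.55


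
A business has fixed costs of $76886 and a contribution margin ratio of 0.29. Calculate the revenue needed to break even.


Formula: BER = Fixed Costs / Contribution Margin Ratio
BER = $76886 / 0.29
BER = $265124.14 (to the nearest cent)

$265124.14


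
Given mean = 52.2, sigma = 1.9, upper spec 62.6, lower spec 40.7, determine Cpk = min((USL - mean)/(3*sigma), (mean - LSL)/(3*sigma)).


Cpu = (62.6 - 52.2) / (3 * 1.9) = 1.82
Cpl = (52.2 - 40.7) / (3 * 1.9) = 2.02
Cpk = min(1.82, 2.02) = 1.82

1.82


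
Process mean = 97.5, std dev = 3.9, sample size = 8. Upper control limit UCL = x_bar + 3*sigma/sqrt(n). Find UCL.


UCL = 97.5 + 3 * 3.9 / sqrt(8)

101.64


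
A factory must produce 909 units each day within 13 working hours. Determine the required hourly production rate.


Formula: Production Rate = Daily Demand / Available Hours
Rate = 909 units/day / 13 hours/day
Rate = 69.9 units/hour

69.9 units/hour


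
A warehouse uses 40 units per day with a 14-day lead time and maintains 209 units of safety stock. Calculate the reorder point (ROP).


Formula: ROP = (Daily Demand * Lead Time) + Safety Stock
Demand during lead time = 40 * 14 = 560 units
ROP = 560 + 209 = 769 units

769 units


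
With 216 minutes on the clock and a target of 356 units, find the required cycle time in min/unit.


Formula: CT = Available Time / Number of Units
CT = 216 min / 356 units
CT = 0.61 min/unit

0.61 min/unit


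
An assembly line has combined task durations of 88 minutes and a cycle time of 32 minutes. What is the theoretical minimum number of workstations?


Formula: N_min = ceil(Sum of Task Times / Cycle Time)
N_min = ceil(88 min / 32 min) = ceil(2.75)
N_min = 3 stations

3


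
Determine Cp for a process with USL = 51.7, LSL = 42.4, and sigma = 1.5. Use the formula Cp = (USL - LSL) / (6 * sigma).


Cp = (51.7 - 42.4) / (6 * 1.5)

1.03


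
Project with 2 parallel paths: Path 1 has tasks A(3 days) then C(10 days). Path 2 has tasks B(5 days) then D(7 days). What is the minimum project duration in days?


Path 1 = 3 + 10 = 13 days
Path 2 = 5 + 7 = 12 days
Duration = max(13, 12) = 13 days

13 days


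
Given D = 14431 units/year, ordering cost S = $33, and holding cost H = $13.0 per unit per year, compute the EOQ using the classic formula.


Formula: EOQ = sqrt(2 * D * S / H)
Numerator: 2 * 14431 * 33 = 952446
2DS/H = 952446 / 13.0 = 73265.1
EOQ = sqrt(73265.1) = 270.7 units

270.7 units


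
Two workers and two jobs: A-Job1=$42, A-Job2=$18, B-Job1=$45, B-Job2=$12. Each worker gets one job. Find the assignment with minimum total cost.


Option 1: A->1 + B->2 = $42 + $12 = $54
Option 2: A->2 + B->1 = $18 + $45 = $63
Min cost = min($54, $63) = $54

$54


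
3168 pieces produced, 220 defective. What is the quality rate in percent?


Formula: Quality Rate = Good Pieces / Total Pieces * 100
Good pieces = 3168 - 220 = 2948
QR = 2948 / 3168 * 100 = 93.1%

93.1%


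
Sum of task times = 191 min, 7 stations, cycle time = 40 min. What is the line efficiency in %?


Formula: Efficiency = Sum of Task Times / (N_stations * CT) * 100
Total station capacity = 7 stations * 40 min = 280 min
Efficiency = 191 / 280 * 100 = 68.2%

68.2%


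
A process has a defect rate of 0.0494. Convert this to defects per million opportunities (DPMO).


DPMO = defect_rate * 1000000 = 0.0494 * 1000000

49400


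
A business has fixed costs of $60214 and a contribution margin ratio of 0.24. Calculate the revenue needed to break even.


Formula: BER = Fixed Costs / Contribution Margin Ratio
BER = $60214 / 0.24
BER = $250891.67 (to the nearest cent)

$250891.67


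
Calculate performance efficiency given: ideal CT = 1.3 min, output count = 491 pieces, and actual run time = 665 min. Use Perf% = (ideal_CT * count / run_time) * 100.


Formula: Performance = (Ideal CT * Total Count) / Run Time * 100
Ideal output time = 1.3 * 491 = 638.3 min
Performance = 638.3 / 665 * 100 = 96.0%

96.0%


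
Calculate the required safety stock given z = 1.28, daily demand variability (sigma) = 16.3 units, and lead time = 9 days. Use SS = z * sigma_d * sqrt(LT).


Formula: SS = z * sigma_d * sqrt(LT)
sqrt(LT) = sqrt(9) = 3.0
SS = 1.28 * 16.3 * 3.0
SS = 62.6 units

62.6 units


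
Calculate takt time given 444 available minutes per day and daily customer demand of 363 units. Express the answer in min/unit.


Formula: Takt Time = Available Production Time / Customer Demand
Takt = 444 min/day / 363 units/day
Takt = 1.22 min/unit

1.22 min/unit


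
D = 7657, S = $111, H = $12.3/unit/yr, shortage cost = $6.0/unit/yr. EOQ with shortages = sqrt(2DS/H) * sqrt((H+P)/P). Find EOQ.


Formula: EOQ* = sqrt(2DS/H) * sqrt((H+P)/P)
Base EOQ = sqrt(2*7657*111/12.3) = 371.75 units
Correction = sqrt((12.3+6.0)/6.0) = 1.74642
EOQ* = 371.75 * 1.74642 = 649.2 units

649.2 units


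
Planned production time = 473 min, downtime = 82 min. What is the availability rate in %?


Formula: Availability = (Planned Time - Downtime) / Planned Time * 100
Uptime = 473 - 82 = 391 min
Availability = 391 / 473 * 100 = 82.7%

82.7%


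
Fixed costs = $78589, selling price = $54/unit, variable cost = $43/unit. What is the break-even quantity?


Formula: BEQ = Fixed Costs / (Price - Variable Cost)
Contribution margin = $54 - $43 = $11/unit
BEQ = ceil($78589 / $11/unit) = ceil(7144.45) = 7145 units

7145 units


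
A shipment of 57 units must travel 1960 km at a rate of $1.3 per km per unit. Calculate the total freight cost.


TC = dist * cost * units = 1960 * 1.3 * 57 = $145236.00

$145236.00


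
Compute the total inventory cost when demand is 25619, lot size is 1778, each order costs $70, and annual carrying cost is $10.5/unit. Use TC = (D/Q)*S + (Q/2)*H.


TC = 25619/1778 * 70 + 1778/2 * 10.5

$10343.12


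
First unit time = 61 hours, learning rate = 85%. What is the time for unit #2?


Formula: T_n = T_1 * (learning_rate)^(log2(n)) where learning_rate = rate/100
Doublings = log2(2) = 1
T_n = 61 * 0.85^1
T_n = 61 * 0.85 = 51.9 hours

51.9 hours


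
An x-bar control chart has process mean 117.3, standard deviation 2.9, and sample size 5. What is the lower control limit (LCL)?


LCL = 117.3 - 3 * 2.9 / sqrt(5)

113.41


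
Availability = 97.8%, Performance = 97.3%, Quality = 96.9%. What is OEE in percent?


Formula: OEE = Availability * Performance * Quality / 10000
A * P = 97.8% * 97.3% / 100 = 95.16%
OEE = 95.16% * 96.9% / 100 = 92.2%

92.2%


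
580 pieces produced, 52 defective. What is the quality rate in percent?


Formula: Quality Rate = Good Pieces / Total Pieces * 100
Good pieces = 580 - 52 = 528
QR = 528 / 580 * 100 = 91.0%

91.0%


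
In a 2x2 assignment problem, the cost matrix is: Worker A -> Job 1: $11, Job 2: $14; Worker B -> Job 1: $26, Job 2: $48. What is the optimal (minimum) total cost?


Option 1: A->1 + B->2 = $11 + $48 = $59
Option 2: A->2 + B->1 = $14 + $26 = $40
Min cost = min($59, $40) = $40

$40


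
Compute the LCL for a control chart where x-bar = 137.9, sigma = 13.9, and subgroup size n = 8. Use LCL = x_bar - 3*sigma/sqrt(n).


LCL = 137.9 - 3 * 13.9 / sqrt(8)

123.16


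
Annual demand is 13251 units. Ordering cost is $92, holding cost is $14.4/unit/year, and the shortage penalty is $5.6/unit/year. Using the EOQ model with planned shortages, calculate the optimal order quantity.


Formula: EOQ* = sqrt(2DS/H) * sqrt((H+P)/P)
Base EOQ = sqrt(2*13251*92/14.4) = 411.48 units
Correction = sqrt((14.4+5.6)/5.6) = 1.88982
EOQ* = 411.48 * 1.88982 = 777.6 units

777.6 units


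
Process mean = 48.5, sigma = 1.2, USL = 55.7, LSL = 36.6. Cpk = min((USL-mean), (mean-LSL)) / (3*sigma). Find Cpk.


Cpu = (55.7 - 48.5) / (3 * 1.2) = 2.0
Cpl = (48.5 - 36.6) / (3 * 1.2) = 3.31
Cpk = min(2.0, 3.31) = 2.0

2.0


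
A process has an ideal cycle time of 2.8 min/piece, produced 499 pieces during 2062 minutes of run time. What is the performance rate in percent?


Formula: Performance = (Ideal CT * Total Count) / Run Time * 100
Ideal output time = 2.8 * 499 = 1397.2 min
Performance = 1397.2 / 2062 * 100 = 67.8%

67.8%


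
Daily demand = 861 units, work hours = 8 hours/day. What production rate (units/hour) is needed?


Formula: Production Rate = Daily Demand / Available Hours
Rate = 861 units/day / 8 hours/day
Rate = 107.6 units/hour

107.6 units/hour


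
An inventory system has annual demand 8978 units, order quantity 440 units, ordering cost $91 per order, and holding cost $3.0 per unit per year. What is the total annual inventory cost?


TC = 8978/440 * 91 + 440/2 * 3.0

$2516.81


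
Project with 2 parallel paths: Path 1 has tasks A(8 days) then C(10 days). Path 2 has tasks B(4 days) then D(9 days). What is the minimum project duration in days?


Path 1 = 8 + 10 = 18 days
Path 2 = 4 + 9 = 13 days
Duration = max(18, 13) = 18 days

18 days


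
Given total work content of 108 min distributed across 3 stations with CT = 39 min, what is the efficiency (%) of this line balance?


Formula: Efficiency = Sum of Task Times / (N_stations * CT) * 100
Total station capacity = 3 stations * 39 min = 117 min
Efficiency = 108 / 117 * 100 = 92.3%

92.3%


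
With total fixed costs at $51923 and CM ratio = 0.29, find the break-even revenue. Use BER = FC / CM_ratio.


Formula: BER = Fixed Costs / Contribution Margin Ratio
BER = $51923 / 0.29
BER = $179044.83 (to the nearest cent)

$179044.83


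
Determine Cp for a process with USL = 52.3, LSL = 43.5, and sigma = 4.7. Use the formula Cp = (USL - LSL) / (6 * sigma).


Cp = (52.3 - 43.5) / (6 * 4.7)

0.31


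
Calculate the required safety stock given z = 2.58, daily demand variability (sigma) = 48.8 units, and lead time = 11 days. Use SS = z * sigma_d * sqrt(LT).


Formula: SS = z * sigma_d * sqrt(LT)
sqrt(LT) = sqrt(11) = 3.3166
SS = 2.58 * 48.8 * 3.3166
SS = 417.6 units

417.6 units


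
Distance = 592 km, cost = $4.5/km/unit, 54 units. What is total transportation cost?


TC = dist * cost * units = 592 * 4.5 * 54 = $143856.00

$143856.00


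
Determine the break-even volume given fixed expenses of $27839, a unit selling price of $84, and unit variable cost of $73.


Formula: BEQ = Fixed Costs / (Price - Variable Cost)
Contribution margin = $84 - $73 = $11/unit
BEQ = ceil($27839 / $11/unit) = ceil(2530.82) = 2531 units

2531 units


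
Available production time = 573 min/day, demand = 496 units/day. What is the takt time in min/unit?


Formula: Takt Time = Available Production Time / Customer Demand
Takt = 573 min/day / 496 units/day
Takt = 1.16 min/unit

1.16 min/unit


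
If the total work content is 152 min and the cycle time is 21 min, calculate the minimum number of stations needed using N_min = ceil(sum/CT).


Formula: N_min = ceil(Sum of Task Times / Cycle Time)
N_min = ceil(152 min / 21 min) = ceil(7.2381)
N_min = 8 stations

8


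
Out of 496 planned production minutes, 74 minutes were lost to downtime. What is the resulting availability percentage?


Formula: Availability = (Planned Time - Downtime) / Planned Time * 100
Uptime = 496 - 74 = 422 min
Availability = 422 / 496 * 100 = 85.1%

85.1%


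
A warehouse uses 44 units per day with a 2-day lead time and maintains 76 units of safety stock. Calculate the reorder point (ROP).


Formula: ROP = (Daily Demand * Lead Time) + Safety Stock
Demand during lead time = 44 * 2 = 88 units
ROP = 88 + 76 = 164 units

164 units


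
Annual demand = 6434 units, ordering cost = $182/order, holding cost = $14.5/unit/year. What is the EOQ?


Formula: EOQ = sqrt(2 * D * S / H)
Numerator: 2 * 6434 * 182 = 2341976
2DS/H = 2341976 / 14.5 = 161515.6
EOQ = sqrt(161515.6) = 401.9 units

401.9 units


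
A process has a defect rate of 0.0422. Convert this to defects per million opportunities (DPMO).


DPMO = defect_rate * 1000000 = 0.0422 * 1000000

42200


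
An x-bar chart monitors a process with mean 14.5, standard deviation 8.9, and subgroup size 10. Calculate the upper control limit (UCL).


UCL = 14.5 + 3 * 8.9 / sqrt(10)

22.94


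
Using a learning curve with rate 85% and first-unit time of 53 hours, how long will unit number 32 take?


Formula: T_n = T_1 * (learning_rate)^(log2(n)) where learning_rate = rate/100
Doublings = log2(32) = 5
T_n = 53 * 0.85^5
T_n = 53 * 0.4437 = 23.5 hours

23.5 hours


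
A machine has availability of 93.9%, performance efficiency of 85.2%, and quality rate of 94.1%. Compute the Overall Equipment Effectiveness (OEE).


Formula: OEE = Availability * Performance * Quality / 10000
A * P = 93.9% * 85.2% / 100 = 80.0%
OEE = 80.0% * 94.1% / 100 = 75.3%

75.3%


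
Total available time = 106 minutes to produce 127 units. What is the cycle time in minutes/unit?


Formula: CT = Available Time / Number of Units
CT = 106 min / 127 units
CT = 0.83 min/unit

0.83 min/unit


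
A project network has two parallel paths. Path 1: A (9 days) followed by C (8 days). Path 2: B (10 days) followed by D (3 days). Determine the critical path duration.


Path 1 = 9 + 8 = 17 days
Path 2 = 10 + 3 = 13 days
Duration = max(17, 13) = 17 days

17 days


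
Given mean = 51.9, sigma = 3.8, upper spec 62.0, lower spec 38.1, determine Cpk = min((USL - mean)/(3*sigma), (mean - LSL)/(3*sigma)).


Cpu = (62.0 - 51.9) / (3 * 3.8) = 0.89
Cpl = (51.9 - 38.1) / (3 * 3.8) = 1.21
Cpk = min(0.89, 1.21) = 0.89

0.89


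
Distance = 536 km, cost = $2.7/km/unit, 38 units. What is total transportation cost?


TC = dist * cost * units = 536 * 2.7 * 38 = $54993.60

$54993.60


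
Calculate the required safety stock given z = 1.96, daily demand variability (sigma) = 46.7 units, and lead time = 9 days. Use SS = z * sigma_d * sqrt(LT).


Formula: SS = z * sigma_d * sqrt(LT)
sqrt(LT) = sqrt(9) = 3.0
SS = 1.96 * 46.7 * 3.0
SS = 274.6 units

274.6 units


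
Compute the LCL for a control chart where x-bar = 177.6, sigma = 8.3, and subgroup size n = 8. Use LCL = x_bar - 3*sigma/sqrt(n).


LCL = 177.6 - 3 * 8.3 / sqrt(8)

168.8


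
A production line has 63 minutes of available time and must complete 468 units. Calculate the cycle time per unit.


Formula: CT = Available Time / Number of Units
CT = 63 min / 468 units
CT = 0.13 min/unit

0.13 min/unit


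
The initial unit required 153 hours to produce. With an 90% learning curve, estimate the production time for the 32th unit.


Formula: T_n = T_1 * (learning_rate)^(log2(n)) where learning_rate = rate/100
Doublings = log2(32) = 5
T_n = 153 * 0.9^5
T_n = 153 * 0.5905 = 90.3 hours

90.3 hours


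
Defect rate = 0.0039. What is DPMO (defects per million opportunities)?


DPMO = defect_rate * 1000000 = 0.0039 * 1000000

3900


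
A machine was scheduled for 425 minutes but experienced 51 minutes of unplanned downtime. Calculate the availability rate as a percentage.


Formula: Availability = (Planned Time - Downtime) / Planned Time * 100
Uptime = 425 - 51 = 374 min
Availability = 374 / 425 * 100 = 88.0%

88.0%


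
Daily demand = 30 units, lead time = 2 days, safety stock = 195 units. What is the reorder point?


Formula: ROP = (Daily Demand * Lead Time) + Safety Stock
Demand during lead time = 30 * 2 = 60 units
ROP = 60 + 195 = 255 units

255 units


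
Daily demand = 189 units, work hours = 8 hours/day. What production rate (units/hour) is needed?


Formula: Production Rate = Daily Demand / Available Hours
Rate = 189 units/day / 8 hours/day
Rate = 23.6 units/hour

23.6 units/hour


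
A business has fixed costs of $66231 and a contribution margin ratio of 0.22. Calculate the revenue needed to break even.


Formula: BER = Fixed Costs / Contribution Margin Ratio
BER = $66231 / 0.22
BER = $301050.00 (to the nearest cent)

$301050.00


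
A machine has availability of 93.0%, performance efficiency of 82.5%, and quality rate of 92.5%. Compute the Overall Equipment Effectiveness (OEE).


Formula: OEE = Availability * Performance * Quality / 10000
A * P = 93.0% * 82.5% / 100 = 76.73%
OEE = 76.73% * 92.5% / 100 = 71.0%

71.0%


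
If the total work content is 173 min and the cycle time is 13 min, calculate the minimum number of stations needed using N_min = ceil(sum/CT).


Formula: N_min = ceil(Sum of Task Times / Cycle Time)
N_min = ceil(173 min / 13 min) = ceil(13.3077)
N_min = 14 stations

14


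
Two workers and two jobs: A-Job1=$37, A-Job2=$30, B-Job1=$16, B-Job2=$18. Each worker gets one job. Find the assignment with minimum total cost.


Option 1: A->1 + B->2 = $37 + $18 = $55
Option 2: A->2 + B->1 = $30 + $16 = $46
Min cost = min($55, $46) = $46

$46


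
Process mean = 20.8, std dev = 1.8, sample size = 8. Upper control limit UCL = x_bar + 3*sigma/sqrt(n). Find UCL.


UCL = 20.8 + 3 * 1.8 / sqrt(8)

22.71


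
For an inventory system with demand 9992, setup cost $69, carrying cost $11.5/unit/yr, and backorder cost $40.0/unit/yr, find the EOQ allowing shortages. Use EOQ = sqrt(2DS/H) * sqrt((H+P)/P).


Formula: EOQ* = sqrt(2DS/H) * sqrt((H+P)/P)
Base EOQ = sqrt(2*9992*69/11.5) = 346.27 units
Correction = sqrt((11.5+40.0)/40.0) = 1.13468
EOQ* = 346.27 * 1.13468 = 392.9 units

392.9 units


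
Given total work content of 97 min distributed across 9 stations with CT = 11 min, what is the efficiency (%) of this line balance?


Formula: Efficiency = Sum of Task Times / (N_stations * CT) * 100
Total station capacity = 9 stations * 11 min = 99 min
Efficiency = 97 / 99 * 100 = 98.0%

98.0%


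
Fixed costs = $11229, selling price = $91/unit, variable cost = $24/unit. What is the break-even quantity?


Formula: BEQ = Fixed Costs / (Price - Variable Cost)
Contribution margin = $91 - $24 = $67/unit
BEQ = ceil($11229 / $67/unit) = ceil(167.6) = 168 units

168 units


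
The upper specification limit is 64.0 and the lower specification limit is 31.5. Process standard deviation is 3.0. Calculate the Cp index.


Cp = (64.0 - 31.5) / (6 * 3.0)

1.81


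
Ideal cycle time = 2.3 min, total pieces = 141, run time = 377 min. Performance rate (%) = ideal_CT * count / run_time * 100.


Formula: Performance = (Ideal CT * Total Count) / Run Time * 100
Ideal output time = 2.3 * 141 = 324.3 min
Performance = 324.3 / 377 * 100 = 86.0%

86.0%


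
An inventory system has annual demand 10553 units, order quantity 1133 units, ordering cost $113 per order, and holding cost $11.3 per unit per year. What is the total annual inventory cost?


TC = 10553/1133 * 113 + 1133/2 * 11.3

$7453.96


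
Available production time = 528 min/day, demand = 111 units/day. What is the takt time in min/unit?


Formula: Takt Time = Available Production Time / Customer Demand
Takt = 528 min/day / 111 units/day
Takt = 4.76 min/unit

4.76 min/unit


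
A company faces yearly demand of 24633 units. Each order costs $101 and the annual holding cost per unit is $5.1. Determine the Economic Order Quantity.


Formula: EOQ = sqrt(2 * D * S / H)
Numerator: 2 * 24633 * 101 = 4975866
2DS/H = 4975866 / 5.1 = 975660.0
EOQ = sqrt(975660.0) = 987.8 units

987.8 units


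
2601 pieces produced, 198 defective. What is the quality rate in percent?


Formula: Quality Rate = Good Pieces / Total Pieces * 100
Good pieces = 2601 - 198 = 2403
QR = 2403 / 2601 * 100 = 92.4%

92.4%


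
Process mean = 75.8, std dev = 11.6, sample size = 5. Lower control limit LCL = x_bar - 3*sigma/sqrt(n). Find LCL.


LCL = 75.8 - 3 * 11.6 / sqrt(5)

60.24


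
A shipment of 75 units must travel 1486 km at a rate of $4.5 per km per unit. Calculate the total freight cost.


TC = dist * cost * units = 1486 * 4.5 * 75 = $501525.00

$501525.00


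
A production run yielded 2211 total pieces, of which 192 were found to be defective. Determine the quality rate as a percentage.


Formula: Quality Rate = Good Pieces / Total Pieces * 100
Good pieces = 2211 - 192 = 2019
QR = 2019 / 2211 * 100 = 91.3%

91.3%


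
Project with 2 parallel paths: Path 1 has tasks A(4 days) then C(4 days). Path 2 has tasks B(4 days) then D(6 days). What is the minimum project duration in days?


Path 1 = 4 + 4 = 8 days
Path 2 = 4 + 6 = 10 days
Duration = max(8, 10) = 10 days

10 days


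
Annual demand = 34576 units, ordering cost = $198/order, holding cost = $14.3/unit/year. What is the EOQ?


Formula: EOQ = sqrt(2 * D * S / H)
Numerator: 2 * 34576 * 198 = 13692096
2DS/H = 13692096 / 14.3 = 957489.2
EOQ = sqrt(957489.2) = 978.5 units

978.5 units


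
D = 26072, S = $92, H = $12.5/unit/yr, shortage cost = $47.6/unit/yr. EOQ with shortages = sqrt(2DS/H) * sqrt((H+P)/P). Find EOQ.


Formula: EOQ* = sqrt(2DS/H) * sqrt((H+P)/P)
Base EOQ = sqrt(2*26072*92/12.5) = 619.5 units
Correction = sqrt((12.5+47.6)/47.6) = 1.12366
EOQ* = 619.5 * 1.12366 = 696.1 units

696.1 units


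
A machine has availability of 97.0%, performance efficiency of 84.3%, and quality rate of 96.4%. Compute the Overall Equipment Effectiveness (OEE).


Formula: OEE = Availability * Performance * Quality / 10000
A * P = 97.0% * 84.3% / 100 = 81.77%
OEE = 81.77% * 96.4% / 100 = 78.8%

78.8%


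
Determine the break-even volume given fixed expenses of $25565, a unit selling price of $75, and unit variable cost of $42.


Formula: BEQ = Fixed Costs / (Price - Variable Cost)
Contribution margin = $75 - $42 = $33/unit
BEQ = ceil($25565 / $33/unit) = ceil(774.7) = 775 units

775 units


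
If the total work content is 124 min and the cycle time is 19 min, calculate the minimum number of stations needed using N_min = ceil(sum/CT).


Formula: N_min = ceil(Sum of Task Times / Cycle Time)
N_min = ceil(124 min / 19 min) = ceil(6.5263)
N_min = 7 stations

7


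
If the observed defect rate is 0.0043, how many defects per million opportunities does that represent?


DPMO = defect_rate * 1000000 = 0.0043 * 1000000

4300


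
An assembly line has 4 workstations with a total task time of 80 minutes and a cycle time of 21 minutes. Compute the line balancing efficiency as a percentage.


Formula: Efficiency = Sum of Task Times / (N_stations * CT) * 100
Total station capacity = 4 stations * 21 min = 84 min
Efficiency = 80 / 84 * 100 = 95.2%

95.2%


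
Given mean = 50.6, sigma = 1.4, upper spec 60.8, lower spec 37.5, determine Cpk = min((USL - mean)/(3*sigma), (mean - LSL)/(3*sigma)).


Cpu = (60.8 - 50.6) / (3 * 1.4) = 2.43
Cpl = (50.6 - 37.5) / (3 * 1.4) = 3.12
Cpk = min(2.43, 3.12) = 2.43

2.43


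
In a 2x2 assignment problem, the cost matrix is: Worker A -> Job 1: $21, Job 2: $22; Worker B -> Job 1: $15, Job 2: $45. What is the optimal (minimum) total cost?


Option 1: A->1 + B->2 = $21 + $45 = $66
Option 2: A->2 + B->1 = $22 + $15 = $37
Min cost = min($66, $37) = $37

$37


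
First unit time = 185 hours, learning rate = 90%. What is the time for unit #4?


Formula: T_n = T_1 * (learning_rate)^(log2(n)) where learning_rate = rate/100
Doublings = log2(4) = 2
T_n = 185 * 0.9^2
T_n = 185 * 0.81 = 149.9 hours

149.9 hours


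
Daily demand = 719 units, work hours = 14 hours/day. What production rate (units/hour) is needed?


Formula: Production Rate = Daily Demand / Available Hours
Rate = 719 units/day / 14 hours/day
Rate = 51.4 units/hour

51.4 units/hour


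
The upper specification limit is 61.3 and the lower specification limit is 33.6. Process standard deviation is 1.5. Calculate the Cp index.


Cp = (61.3 - 33.6) / (6 * 1.5)

3.08


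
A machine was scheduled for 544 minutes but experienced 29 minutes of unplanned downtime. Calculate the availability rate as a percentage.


Formula: Availability = (Planned Time - Downtime) / Planned Time * 100
Uptime = 544 - 29 = 515 min
Availability = 515 / 544 * 100 = 94.7%

94.7%


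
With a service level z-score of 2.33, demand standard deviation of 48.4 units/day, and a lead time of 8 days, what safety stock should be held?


Formula: SS = z * sigma_d * sqrt(LT)
sqrt(LT) = sqrt(8) = 2.8284
SS = 2.33 * 48.4 * 2.8284
SS = 319.0 units

319.0 units


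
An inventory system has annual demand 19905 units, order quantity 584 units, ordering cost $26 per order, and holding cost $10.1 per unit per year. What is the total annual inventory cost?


TC = 19905/584 * 26 + 584/2 * 10.1

$3835.38


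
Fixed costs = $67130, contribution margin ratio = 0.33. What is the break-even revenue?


Formula: BER = Fixed Costs / Contribution Margin Ratio
BER = $67130 / 0.33
BER = $203424.24 (to the nearest cent)

$203424.24


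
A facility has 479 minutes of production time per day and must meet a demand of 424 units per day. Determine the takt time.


Formula: Takt Time = Available Production Time / Customer Demand
Takt = 479 min/day / 424 units/day
Takt = 1.13 min/unit

1.13 min/unit


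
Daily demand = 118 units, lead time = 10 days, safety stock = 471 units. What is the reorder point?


Formula: ROP = (Daily Demand * Lead Time) + Safety Stock
Demand during lead time = 118 * 10 = 1180 units
ROP = 1180 + 471 = 1651 units

1651 units


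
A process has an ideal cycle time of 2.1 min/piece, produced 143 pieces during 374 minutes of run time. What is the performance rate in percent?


Formula: Performance = (Ideal CT * Total Count) / Run Time * 100
Ideal output time = 2.1 * 143 = 300.3 min
Performance = 300.3 / 374 * 100 = 80.3%

80.3%


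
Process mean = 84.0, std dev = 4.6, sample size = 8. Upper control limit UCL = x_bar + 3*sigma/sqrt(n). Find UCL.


UCL = 84.0 + 3 * 4.6 / sqrt(8)

88.88


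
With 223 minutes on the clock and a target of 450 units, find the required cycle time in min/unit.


Formula: CT = Available Time / Number of Units
CT = 223 min / 450 units
CT = 0.5 min/unit

0.5 min/unit


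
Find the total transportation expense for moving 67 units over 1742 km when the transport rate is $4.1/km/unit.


TC = dist * cost * units = 1742 * 4.1 * 67 = $478527.40

$478527.40


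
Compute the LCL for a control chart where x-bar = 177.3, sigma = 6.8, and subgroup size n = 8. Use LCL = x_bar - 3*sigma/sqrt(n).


LCL = 177.3 - 3 * 6.8 / sqrt(8)

170.09


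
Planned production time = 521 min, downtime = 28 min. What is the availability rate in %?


Formula: Availability = (Planned Time - Downtime) / Planned Time * 100
Uptime = 521 - 28 = 493 min
Availability = 493 / 521 * 100 = 94.6%

94.6%


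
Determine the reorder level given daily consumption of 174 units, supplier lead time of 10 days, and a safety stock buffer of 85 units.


Formula: ROP = (Daily Demand * Lead Time) + Safety Stock
Demand during lead time = 174 * 10 = 1740 units
ROP = 1740 + 85 = 1825 units

1825 units


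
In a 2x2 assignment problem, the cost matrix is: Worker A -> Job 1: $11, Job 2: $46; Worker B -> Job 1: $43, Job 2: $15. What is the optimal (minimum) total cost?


Option 1: A->1 + B->2 = $11 + $15 = $26
Option 2: A->2 + B->1 = $46 + $43 = $89
Min cost = min($26, $89) = $26

$26


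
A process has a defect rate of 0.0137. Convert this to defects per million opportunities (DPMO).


DPMO = defect_rate * 1000000 = 0.0137 * 1000000

13700


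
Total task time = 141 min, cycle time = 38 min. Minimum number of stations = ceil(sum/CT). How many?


Formula: N_min = ceil(Sum of Task Times / Cycle Time)
N_min = ceil(141 min / 38 min) = ceil(3.7105)
N_min = 4 stations

4


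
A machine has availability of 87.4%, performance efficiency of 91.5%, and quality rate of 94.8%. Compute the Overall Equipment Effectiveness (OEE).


Formula: OEE = Availability * Performance * Quality / 10000
A * P = 87.4% * 91.5% / 100 = 79.97%
OEE = 79.97% * 94.8% / 100 = 75.8%

75.8%


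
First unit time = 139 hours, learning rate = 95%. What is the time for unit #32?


Formula: T_n = T_1 * (learning_rate)^(log2(n)) where learning_rate = rate/100
Doublings = log2(32) = 5
T_n = 139 * 0.95^5
T_n = 139 * 0.7738 = 107.6 hours

107.6 hours


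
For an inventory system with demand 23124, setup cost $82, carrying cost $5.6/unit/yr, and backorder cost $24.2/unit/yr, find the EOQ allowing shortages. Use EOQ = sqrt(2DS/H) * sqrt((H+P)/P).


Formula: EOQ* = sqrt(2DS/H) * sqrt((H+P)/P)
Base EOQ = sqrt(2*23124*82/5.6) = 822.92 units
Correction = sqrt((5.6+24.2)/24.2) = 1.10969
EOQ* = 822.92 * 1.10969 = 913.2 units

913.2 units


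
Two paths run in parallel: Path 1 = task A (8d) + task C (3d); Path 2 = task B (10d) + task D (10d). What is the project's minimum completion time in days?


Path 1 = 8 + 3 = 11 days
Path 2 = 10 + 10 = 20 days
Duration = max(11, 20) = 20 days

20 days


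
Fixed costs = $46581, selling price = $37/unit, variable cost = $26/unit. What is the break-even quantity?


Formula: BEQ = Fixed Costs / (Price - Variable Cost)
Contribution margin = $37 - $26 = $11/unit
BEQ = ceil($46581 / $11/unit) = ceil(4234.64) = 4235 units

4235 units


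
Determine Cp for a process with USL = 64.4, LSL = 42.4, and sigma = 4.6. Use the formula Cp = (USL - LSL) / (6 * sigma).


Cp = (64.4 - 42.4) / (6 * 4.6)

0.8


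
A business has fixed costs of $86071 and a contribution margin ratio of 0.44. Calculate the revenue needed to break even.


Formula: BER = Fixed Costs / Contribution Margin Ratio
BER = $86071 / 0.44
BER = $195615.91 (to the nearest cent)

$195615.91


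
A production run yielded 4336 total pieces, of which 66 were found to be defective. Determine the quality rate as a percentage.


Formula: Quality Rate = Good Pieces / Total Pieces * 100
Good pieces = 4336 - 66 = 4270
QR = 4270 / 4336 * 100 = 98.5%

98.5%


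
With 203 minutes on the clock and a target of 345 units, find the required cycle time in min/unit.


Formula: CT = Available Time / Number of Units
CT = 203 min / 345 units
CT = 0.59 min/unit

0.59 min/unit


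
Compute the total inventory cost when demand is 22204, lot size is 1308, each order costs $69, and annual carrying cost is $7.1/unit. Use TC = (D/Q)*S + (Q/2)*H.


TC = 22204/1308 * 69 + 1308/2 * 7.1

$5814.71


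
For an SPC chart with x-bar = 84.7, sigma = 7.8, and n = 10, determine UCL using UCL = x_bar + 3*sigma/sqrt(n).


UCL = 84.7 + 3 * 7.8 / sqrt(10)

92.1


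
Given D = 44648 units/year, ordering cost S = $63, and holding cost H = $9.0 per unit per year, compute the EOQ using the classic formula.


Formula: EOQ = sqrt(2 * D * S / H)
Numerator: 2 * 44648 * 63 = 5625648
2DS/H = 5625648 / 9.0 = 625072.0
EOQ = sqrt(625072.0) = 790.6 units

790.6 units


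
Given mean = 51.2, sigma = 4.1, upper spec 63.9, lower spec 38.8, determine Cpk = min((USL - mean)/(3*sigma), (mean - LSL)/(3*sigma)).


Cpu = (63.9 - 51.2) / (3 * 4.1) = 1.03
Cpl = (51.2 - 38.8) / (3 * 4.1) = 1.01
Cpk = min(1.03, 1.01) = 1.01

1.01


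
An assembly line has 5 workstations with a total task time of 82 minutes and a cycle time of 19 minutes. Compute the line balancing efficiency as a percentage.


Formula: Efficiency = Sum of Task Times / (N_stations * CT) * 100
Total station capacity = 5 stations * 19 min = 95 min
Efficiency = 82 / 95 * 100 = 86.3%

86.3%


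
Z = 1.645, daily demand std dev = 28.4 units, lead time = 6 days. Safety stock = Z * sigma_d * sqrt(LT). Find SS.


Formula: SS = z * sigma_d * sqrt(LT)
sqrt(LT) = sqrt(6) = 2.4495
SS = 1.645 * 28.4 * 2.4495
SS = 114.4 units

114.4 units


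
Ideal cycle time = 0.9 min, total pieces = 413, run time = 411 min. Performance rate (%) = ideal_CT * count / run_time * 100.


Formula: Performance = (Ideal CT * Total Count) / Run Time * 100
Ideal output time = 0.9 * 413 = 371.7 min
Performance = 371.7 / 411 * 100 = 90.4%

90.4%


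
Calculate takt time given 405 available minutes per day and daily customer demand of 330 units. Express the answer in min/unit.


Formula: Takt Time = Available Production Time / Customer Demand
Takt = 405 min/day / 330 units/day
Takt = 1.23 min/unit

1.23 min/unit
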